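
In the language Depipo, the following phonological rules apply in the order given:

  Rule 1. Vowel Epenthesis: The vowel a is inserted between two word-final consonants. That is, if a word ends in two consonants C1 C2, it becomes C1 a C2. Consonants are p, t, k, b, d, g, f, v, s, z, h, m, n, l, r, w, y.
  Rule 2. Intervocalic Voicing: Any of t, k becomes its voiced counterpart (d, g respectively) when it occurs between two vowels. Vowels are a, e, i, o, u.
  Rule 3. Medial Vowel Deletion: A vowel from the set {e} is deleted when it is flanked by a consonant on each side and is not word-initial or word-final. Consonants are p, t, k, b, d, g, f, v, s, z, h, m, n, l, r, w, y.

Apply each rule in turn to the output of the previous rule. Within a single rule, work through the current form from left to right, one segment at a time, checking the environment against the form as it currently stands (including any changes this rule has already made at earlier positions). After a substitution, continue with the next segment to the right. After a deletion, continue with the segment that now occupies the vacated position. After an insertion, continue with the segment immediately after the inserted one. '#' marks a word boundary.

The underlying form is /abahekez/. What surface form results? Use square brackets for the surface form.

Rule 1 Vowel Epenthesis: no change — [abahekez]
Rule 2 Intervocalic Voicing: [abahekez] → [abahegez]
Rule 3 Medial Vowel Deletion: [abahegez] → [abahgz]

[abahgz]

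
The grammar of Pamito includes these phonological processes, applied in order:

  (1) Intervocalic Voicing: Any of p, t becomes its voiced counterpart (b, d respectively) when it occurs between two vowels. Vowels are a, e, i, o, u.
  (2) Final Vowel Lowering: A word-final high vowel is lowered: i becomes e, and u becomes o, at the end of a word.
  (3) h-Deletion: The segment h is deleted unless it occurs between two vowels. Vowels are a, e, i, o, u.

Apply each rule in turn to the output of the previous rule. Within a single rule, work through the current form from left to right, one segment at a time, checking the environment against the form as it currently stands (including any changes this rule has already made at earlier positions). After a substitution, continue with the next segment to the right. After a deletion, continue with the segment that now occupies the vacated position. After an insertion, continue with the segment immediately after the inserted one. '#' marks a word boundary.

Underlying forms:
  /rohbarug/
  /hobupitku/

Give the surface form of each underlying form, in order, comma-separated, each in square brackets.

/rohbarug/:
  (1) Intervocalic Voicing: no change — [rohbarug]
  (2) Final Vowel Lowering: no change — [rohbarug]
  (3) h-Deletion: [rohbarug] → [robarug]
/hobupitku/:
  (1) Intervocalic Voicing: [hobupitku] → [hobubitku]
  (2) Final Vowel Lowering: [hobubitku] → [hobubitko]
  (3) h-Deletion: [hobubitko] → [obubitko]

[robarug], [obubitko]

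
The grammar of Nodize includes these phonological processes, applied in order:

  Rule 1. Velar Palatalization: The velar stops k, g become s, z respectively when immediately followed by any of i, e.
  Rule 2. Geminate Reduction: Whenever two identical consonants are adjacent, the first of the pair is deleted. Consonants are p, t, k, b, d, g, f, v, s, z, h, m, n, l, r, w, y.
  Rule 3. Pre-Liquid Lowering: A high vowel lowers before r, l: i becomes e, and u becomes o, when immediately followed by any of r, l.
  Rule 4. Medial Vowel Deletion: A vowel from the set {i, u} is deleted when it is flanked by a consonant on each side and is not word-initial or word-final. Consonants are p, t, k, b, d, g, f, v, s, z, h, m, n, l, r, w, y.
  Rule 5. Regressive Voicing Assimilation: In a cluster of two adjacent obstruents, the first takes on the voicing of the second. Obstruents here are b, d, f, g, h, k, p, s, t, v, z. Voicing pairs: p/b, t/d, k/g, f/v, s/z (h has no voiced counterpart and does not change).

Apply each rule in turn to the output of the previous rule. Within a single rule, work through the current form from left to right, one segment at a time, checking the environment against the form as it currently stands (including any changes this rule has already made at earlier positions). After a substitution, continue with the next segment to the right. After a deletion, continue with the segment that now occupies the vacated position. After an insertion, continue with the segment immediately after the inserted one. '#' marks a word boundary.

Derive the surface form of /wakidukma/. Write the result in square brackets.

Rule 1 Velar Palatalization: [wakidukma] → [wasidukma]
Rule 2 Geminate Reduction: no change — [wasidukma]
Rule 3 Pre-Liquid Lowering: no change — [wasidukma]
Rule 4 Medial Vowel Deletion: [wasidukma] → [wasdkma]
Rule 5 Regressive Voicing Assimilation: [wasdkma] → [waztkma]

[waztkma]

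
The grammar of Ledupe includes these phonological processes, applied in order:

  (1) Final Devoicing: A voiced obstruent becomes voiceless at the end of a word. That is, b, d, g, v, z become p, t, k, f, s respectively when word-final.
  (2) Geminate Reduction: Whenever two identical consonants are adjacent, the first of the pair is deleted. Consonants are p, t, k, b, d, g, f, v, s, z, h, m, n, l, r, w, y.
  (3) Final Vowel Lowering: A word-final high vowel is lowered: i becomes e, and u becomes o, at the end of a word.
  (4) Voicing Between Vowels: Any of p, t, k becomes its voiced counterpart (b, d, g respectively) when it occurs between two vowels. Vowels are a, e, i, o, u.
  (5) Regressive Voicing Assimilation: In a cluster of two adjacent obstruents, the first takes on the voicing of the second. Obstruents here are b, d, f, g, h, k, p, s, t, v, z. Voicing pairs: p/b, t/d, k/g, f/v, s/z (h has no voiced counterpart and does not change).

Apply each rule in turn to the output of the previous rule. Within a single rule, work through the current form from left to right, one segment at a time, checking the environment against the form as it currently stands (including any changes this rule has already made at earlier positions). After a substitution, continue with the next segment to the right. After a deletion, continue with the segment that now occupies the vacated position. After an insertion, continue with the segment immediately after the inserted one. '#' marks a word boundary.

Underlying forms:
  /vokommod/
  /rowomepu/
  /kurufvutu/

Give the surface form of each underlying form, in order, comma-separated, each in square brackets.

/vokommod/:
  (1) Final Devoicing: [vokommod] → [vokommot]
  (2) Geminate Reduction: [vokommot] → [vokomot]
  (3) Final Vowel Lowering: no change — [vokomot]
  (4) Voicing Between Vowels: [vokomot] → [vogomot]
  (5) Regressive Voicing Assimilation: no change — [vogomot]
/rowomepu/:
  (1) Final Devoicing: no change — [rowomepu]
  (2) Geminate Reduction: no change — [rowomepu]
  (3) Final Vowel Lowering: [rowomepu] → [rowomepo]
  (4) Voicing Between Vowels: [rowomepo] → [rowomebo]
  (5) Regressive Voicing Assimilation: no change — [rowomebo]
/kurufvutu/:
  (1) Final Devoicing: no change — [kurufvutu]
  (2) Geminate Reduction: no change — [kurufvutu]
  (3) Final Vowel Lowering: [kurufvutu] → [kurufvuto]
  (4) Voicing Between Vowels: [kurufvuto] → [kurufvudo]
  (5) Regressive Voicing Assimilation: [kurufvudo] → [kuruvvudo]

[vogomot], [rowomebo], [kuruvvudo]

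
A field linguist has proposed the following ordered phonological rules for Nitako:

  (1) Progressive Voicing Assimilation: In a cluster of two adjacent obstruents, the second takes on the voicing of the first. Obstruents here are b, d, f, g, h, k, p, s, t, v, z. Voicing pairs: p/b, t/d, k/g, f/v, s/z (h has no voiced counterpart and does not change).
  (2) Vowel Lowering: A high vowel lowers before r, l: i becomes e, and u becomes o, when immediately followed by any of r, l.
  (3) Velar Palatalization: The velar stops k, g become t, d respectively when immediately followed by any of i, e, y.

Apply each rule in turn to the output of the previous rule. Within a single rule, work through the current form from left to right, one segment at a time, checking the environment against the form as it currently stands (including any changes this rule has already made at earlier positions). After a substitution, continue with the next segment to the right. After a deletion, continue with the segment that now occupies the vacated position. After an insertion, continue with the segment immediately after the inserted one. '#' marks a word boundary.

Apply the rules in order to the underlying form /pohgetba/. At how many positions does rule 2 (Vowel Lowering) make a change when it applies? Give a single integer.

0

(1) Progressive Voicing Assimilation: [pohgetba] → [pohketpa]
(2) Vowel Lowering: no change — [pohketpa]
(3) Velar Palatalization: [pohketpa] → [pohtetpa]
Rule 2 changed 0 position(s).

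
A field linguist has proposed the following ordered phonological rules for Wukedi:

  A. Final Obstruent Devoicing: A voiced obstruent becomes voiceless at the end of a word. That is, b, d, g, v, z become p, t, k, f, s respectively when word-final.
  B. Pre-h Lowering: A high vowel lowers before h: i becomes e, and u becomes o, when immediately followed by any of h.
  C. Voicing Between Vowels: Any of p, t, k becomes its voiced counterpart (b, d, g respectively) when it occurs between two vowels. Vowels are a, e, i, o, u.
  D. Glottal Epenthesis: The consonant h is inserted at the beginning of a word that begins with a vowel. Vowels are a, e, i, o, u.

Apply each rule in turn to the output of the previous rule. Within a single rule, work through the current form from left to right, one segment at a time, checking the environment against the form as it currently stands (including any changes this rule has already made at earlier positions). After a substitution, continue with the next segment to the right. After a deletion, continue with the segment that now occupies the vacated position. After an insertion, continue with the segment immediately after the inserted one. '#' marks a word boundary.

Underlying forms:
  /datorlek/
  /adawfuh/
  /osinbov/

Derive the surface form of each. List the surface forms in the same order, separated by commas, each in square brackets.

[dadorlek], [hadawfoh], [hosinbof]

/datorlek/:
  A Final Obstruent Devoicing: no change — [datorlek]
  B Pre-h Lowering: no change — [datorlek]
  C Voicing Between Vowels: [datorlek] → [dadorlek]
  D Glottal Epenthesis: no change — [dadorlek]
/adawfuh/:
  A Final Obstruent Devoicing: no change — [adawfuh]
  B Pre-h Lowering: [adawfuh] → [adawfoh]
  C Voicing Between Vowels: no change — [adawfoh]
  D Glottal Epenthesis: [adawfoh] → [hadawfoh]
/osinbov/:
  A Final Obstruent Devoicing: [osinbov] → [osinbof]
  B Pre-h Lowering: no change — [osinbof]
  C Voicing Between Vowels: no change — [osinbof]
  D Glottal Epenthesis: [osinbof] → [hosinbof]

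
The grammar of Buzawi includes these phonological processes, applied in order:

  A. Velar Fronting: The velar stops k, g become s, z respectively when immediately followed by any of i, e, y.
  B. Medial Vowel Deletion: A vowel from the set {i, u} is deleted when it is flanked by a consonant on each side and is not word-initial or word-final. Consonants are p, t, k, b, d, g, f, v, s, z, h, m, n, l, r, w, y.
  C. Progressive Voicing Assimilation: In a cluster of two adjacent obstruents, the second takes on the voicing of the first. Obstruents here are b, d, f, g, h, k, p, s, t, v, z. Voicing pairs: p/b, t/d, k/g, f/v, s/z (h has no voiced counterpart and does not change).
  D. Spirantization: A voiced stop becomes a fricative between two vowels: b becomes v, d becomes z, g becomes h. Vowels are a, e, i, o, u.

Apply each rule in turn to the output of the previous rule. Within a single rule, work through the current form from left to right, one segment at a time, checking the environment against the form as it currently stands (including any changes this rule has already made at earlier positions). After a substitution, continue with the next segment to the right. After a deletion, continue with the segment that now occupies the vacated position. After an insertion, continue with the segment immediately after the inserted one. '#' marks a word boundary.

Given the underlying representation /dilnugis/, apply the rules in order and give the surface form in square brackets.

[dlnzz]

A Velar Fronting: [dilnugis] → [dilnuzis]
B Medial Vowel Deletion: [dilnuzis] → [dlnzs]
C Progressive Voicing Assimilation: [dlnzs] → [dlnzz]
D Spirantization: no change — [dlnzz]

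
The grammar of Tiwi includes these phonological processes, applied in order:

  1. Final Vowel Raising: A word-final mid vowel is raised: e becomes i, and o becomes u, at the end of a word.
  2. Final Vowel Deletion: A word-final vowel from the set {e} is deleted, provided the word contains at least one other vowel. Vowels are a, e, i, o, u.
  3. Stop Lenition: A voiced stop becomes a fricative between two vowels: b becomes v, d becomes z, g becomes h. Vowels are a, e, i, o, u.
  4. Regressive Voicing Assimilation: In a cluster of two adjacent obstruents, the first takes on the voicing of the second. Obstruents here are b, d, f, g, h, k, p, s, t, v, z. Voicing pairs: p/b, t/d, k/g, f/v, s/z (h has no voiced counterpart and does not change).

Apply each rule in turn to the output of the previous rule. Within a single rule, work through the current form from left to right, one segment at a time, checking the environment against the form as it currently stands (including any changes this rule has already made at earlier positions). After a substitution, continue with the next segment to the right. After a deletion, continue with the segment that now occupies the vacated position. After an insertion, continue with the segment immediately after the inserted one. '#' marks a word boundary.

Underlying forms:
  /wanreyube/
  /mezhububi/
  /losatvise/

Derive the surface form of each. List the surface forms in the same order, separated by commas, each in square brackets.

[wanreyuvi], [meshuvuvi], [losadvisi]

/wanreyube/:
  1 Final Vowel Raising: [wanreyube] → [wanreyubi]
  2 Final Vowel Deletion: no change — [wanreyubi]
  3 Stop Lenition: [wanreyubi] → [wanreyuvi]
  4 Regressive Voicing Assimilation: no change — [wanreyuvi]
/mezhububi/:
  1 Final Vowel Raising: no change — [mezhububi]
  2 Final Vowel Deletion: no change — [mezhububi]
  3 Stop Lenition: [mezhububi] → [mezhuvuvi]
  4 Regressive Voicing Assimilation: [mezhuvuvi] → [meshuvuvi]
/losatvise/:
  1 Final Vowel Raising: [losatvise] → [losatvisi]
  2 Final Vowel Deletion: no change — [losatvisi]
  3 Stop Lenition: no change — [losatvisi]
  4 Regressive Voicing Assimilation: [losatvisi] → [losadvisi]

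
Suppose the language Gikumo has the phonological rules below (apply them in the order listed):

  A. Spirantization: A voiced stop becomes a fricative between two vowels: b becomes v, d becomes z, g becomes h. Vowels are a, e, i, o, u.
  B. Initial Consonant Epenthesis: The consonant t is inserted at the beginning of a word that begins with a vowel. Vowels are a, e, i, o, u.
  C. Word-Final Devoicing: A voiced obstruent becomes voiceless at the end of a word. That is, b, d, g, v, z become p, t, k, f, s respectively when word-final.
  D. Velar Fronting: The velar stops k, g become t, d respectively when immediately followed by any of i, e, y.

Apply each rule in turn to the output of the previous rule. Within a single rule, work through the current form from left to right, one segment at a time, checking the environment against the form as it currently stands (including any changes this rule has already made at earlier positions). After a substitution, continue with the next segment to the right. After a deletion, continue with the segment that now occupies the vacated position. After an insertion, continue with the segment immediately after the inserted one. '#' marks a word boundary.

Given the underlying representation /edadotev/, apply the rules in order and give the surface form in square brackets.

A Spirantization: [edadotev] → [ezazotev]
B Initial Consonant Epenthesis: [ezazotev] → [tezazotev]
C Word-Final Devoicing: [tezazotev] → [tezazotef]
D Velar Fronting: no change — [tezazotef]

[tezazotef]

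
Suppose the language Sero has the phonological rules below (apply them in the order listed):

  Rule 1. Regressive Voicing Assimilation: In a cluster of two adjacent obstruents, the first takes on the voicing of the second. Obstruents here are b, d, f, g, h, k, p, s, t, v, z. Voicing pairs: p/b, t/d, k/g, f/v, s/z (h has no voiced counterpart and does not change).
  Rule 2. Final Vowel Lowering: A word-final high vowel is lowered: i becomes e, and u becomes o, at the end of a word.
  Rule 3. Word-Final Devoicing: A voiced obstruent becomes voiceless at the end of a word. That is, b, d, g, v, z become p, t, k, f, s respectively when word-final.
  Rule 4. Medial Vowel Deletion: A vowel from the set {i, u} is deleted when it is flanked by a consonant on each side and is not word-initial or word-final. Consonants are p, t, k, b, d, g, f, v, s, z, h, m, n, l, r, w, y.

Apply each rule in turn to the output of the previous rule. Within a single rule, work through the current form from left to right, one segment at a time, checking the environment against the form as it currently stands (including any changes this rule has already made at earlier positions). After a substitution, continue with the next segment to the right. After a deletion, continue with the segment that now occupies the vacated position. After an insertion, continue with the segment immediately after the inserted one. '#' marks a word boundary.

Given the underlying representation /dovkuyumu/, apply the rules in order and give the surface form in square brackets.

Rule 1 Regressive Voicing Assimilation: [dovkuyumu] → [dofkuyumu]
Rule 2 Final Vowel Lowering: [dofkuyumu] → [dofkuyumo]
Rule 3 Word-Final Devoicing: no change — [dofkuyumo]
Rule 4 Medial Vowel Deletion: [dofkuyumo] → [dofkymo]

[dofkymo]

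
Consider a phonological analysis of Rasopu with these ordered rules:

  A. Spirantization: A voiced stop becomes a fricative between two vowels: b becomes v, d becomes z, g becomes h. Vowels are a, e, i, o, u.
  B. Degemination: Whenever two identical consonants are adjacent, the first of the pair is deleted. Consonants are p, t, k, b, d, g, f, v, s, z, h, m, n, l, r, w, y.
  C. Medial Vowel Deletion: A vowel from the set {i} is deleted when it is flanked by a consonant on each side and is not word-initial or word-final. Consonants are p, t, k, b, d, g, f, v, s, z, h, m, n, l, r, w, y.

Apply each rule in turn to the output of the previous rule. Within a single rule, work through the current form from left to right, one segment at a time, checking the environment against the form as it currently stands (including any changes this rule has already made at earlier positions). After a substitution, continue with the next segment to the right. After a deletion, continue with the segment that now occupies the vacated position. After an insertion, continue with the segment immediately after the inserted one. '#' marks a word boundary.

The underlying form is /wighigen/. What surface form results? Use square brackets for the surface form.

[wghhen]

A Spirantization: [wighigen] → [wighihen]
B Degemination: no change — [wighihen]
C Medial Vowel Deletion: [wighihen] → [wghhen]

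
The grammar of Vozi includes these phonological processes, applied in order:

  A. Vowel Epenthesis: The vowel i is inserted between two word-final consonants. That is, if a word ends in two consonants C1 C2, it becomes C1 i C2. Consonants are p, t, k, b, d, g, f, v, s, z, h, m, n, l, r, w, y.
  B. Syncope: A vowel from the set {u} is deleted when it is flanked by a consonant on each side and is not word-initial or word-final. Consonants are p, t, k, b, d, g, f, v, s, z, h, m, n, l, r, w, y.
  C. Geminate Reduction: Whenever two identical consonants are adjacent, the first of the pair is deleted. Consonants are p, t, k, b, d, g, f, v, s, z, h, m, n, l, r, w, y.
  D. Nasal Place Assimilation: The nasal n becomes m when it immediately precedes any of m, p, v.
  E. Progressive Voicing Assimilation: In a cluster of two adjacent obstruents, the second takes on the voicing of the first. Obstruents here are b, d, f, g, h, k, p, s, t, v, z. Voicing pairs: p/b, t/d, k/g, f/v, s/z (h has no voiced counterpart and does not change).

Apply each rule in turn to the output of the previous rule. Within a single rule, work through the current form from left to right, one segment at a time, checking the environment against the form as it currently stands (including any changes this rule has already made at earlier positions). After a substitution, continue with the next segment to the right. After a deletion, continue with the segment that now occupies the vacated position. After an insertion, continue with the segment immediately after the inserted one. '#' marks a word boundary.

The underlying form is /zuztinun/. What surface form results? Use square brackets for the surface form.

[zdin]

A Vowel Epenthesis: no change — [zuztinun]
B Syncope: [zuztinun] → [zztinn]
C Geminate Reduction: [zztinn] → [ztin]
D Nasal Place Assimilation: no change — [ztin]
E Progressive Voicing Assimilation: [ztin] → [zdin]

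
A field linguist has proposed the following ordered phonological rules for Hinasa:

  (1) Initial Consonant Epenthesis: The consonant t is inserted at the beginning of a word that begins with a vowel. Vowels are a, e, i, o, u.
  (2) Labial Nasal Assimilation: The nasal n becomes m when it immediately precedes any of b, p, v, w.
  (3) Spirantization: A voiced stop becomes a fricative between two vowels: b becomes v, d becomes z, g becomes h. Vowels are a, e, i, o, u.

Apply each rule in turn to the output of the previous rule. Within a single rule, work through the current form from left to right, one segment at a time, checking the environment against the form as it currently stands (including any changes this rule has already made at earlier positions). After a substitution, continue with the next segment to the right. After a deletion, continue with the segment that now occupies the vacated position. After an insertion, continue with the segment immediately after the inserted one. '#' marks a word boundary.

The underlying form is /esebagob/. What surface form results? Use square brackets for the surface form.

(1) Initial Consonant Epenthesis: [esebagob] → [tesebagob]
(2) Labial Nasal Assimilation: no change — [tesebagob]
(3) Spirantization: [tesebagob] → [tesevahob]

[tesevahob]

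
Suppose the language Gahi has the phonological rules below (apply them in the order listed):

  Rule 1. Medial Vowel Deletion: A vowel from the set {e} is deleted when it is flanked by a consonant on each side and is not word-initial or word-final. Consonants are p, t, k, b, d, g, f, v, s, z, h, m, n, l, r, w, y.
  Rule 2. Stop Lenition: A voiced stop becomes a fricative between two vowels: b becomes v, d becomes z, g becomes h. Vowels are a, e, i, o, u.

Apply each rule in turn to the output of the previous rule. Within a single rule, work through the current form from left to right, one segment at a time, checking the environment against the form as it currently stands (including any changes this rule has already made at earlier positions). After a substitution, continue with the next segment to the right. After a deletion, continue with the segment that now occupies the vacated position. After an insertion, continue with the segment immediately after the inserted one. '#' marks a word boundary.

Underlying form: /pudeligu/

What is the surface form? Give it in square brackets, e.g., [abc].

[pudlihu]

Rule 1 Medial Vowel Deletion: [pudeligu] → [pudligu]
Rule 2 Stop Lenition: [pudligu] → [pudlihu]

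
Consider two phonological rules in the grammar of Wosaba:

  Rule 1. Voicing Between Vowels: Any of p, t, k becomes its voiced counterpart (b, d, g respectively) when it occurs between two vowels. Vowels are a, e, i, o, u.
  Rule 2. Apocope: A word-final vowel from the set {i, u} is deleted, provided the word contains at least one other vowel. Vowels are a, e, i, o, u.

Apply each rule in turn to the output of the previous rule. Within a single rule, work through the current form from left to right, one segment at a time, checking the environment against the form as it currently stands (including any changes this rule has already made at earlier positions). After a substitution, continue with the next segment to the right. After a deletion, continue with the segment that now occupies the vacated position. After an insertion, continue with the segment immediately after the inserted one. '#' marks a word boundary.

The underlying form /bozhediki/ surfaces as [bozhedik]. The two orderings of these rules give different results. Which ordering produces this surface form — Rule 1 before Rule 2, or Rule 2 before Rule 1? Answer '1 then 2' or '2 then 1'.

Order 1 then 2:
  1 Voicing Between Vowels: [bozhediki] → [bozhedigi]
  2 Apocope: [bozhedigi] → [bozhedig]
  result: [bozhedig]
Order 2 then 1:
  2 Apocope: [bozhediki] → [bozhedik]
  1 Voicing Between Vowels: no change — [bozhedik]
  result: [bozhedik]

2 then 1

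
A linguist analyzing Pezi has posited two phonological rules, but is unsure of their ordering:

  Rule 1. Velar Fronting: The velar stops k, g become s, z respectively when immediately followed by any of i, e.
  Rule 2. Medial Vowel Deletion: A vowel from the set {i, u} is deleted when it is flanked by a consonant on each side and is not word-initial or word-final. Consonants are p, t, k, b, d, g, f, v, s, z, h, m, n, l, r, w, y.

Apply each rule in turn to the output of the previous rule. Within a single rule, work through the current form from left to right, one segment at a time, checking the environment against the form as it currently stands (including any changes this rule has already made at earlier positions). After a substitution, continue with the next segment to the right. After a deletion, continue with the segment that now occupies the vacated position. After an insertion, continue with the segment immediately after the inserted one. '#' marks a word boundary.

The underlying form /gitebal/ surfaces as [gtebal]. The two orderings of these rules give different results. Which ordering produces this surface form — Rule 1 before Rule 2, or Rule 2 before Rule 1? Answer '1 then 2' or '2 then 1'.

Order 1 then 2:
  1 Velar Fronting: [gitebal] → [zitebal]
  2 Medial Vowel Deletion: [zitebal] → [ztebal]
  result: [ztebal]
Order 2 then 1:
  2 Medial Vowel Deletion: [gitebal] → [gtebal]
  1 Velar Fronting: no change — [gtebal]
  result: [gtebal]

2 then 1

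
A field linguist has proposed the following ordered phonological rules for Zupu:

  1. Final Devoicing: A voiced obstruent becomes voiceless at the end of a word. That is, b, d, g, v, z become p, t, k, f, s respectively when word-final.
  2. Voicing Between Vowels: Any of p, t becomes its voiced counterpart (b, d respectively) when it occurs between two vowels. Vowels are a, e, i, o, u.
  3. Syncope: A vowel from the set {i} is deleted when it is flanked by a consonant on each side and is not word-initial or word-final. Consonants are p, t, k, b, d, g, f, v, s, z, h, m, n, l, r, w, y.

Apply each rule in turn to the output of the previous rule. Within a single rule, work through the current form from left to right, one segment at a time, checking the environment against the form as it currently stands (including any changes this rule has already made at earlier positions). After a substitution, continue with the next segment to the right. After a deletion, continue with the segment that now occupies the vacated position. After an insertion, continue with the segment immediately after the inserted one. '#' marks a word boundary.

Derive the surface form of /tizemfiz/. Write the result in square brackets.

1 Final Devoicing: [tizemfiz] → [tizemfis]
2 Voicing Between Vowels: no change — [tizemfis]
3 Syncope: [tizemfis] → [tzemfs]

[tzemfs]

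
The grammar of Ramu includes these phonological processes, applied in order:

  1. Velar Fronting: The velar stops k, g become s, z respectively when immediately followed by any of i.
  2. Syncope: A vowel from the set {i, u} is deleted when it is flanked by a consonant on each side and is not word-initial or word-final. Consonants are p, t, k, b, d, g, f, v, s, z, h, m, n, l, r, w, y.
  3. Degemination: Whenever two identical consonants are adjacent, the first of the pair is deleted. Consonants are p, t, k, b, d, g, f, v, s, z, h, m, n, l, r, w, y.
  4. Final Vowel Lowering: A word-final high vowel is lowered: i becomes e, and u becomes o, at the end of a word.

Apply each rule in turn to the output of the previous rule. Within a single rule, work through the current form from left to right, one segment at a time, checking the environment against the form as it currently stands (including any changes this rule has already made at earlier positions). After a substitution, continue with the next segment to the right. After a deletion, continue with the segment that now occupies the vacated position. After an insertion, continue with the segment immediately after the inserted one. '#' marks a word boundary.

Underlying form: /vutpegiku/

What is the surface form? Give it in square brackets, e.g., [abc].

[vtpezko]

1 Velar Fronting: [vutpegiku] → [vutpeziku]
2 Syncope: [vutpeziku] → [vtpezku]
3 Degemination: no change — [vtpezku]
4 Final Vowel Lowering: [vtpezku] → [vtpezko]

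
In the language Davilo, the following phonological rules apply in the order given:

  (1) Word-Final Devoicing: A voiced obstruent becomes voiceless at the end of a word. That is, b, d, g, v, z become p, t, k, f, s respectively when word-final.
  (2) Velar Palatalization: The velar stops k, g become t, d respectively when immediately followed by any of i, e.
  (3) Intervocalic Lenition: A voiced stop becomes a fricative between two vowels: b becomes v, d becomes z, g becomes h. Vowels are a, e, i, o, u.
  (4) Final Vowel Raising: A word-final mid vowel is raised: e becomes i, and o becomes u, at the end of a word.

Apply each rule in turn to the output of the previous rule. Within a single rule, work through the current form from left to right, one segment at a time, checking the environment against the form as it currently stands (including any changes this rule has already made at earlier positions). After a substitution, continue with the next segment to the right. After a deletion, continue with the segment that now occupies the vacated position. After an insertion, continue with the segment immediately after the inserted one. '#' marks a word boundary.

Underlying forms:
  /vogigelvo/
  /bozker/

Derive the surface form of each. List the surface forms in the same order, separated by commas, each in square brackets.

[vozizelvu], [bozter]

/vogigelvo/:
  (1) Word-Final Devoicing: no change — [vogigelvo]
  (2) Velar Palatalization: [vogigelvo] → [vodidelvo]
  (3) Intervocalic Lenition: [vodidelvo] → [vozizelvo]
  (4) Final Vowel Raising: [vozizelvo] → [vozizelvu]
/bozker/:
  (1) Word-Final Devoicing: no change — [bozker]
  (2) Velar Palatalization: [bozker] → [bozter]
  (3) Intervocalic Lenition: no change — [bozter]
  (4) Final Vowel Raising: no change — [bozter]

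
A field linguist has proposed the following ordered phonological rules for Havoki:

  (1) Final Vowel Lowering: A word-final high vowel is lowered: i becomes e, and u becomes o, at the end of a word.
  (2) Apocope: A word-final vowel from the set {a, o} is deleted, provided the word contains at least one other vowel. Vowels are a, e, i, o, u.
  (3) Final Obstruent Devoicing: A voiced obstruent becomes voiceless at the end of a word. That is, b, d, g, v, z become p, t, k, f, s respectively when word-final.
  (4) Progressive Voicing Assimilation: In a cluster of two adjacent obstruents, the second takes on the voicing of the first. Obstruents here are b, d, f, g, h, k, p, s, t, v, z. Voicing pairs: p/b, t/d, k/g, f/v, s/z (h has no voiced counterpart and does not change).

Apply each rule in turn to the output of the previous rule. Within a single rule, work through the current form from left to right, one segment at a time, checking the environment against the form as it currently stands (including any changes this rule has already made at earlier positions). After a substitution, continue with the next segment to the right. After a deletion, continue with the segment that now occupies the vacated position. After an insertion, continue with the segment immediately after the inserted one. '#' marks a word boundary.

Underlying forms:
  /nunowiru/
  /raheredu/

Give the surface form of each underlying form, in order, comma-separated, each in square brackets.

[nunowir], [raheret]

/nunowiru/:
  (1) Final Vowel Lowering: [nunowiru] → [nunowiro]
  (2) Apocope: [nunowiro] → [nunowir]
  (3) Final Obstruent Devoicing: no change — [nunowir]
  (4) Progressive Voicing Assimilation: no change — [nunowir]
/raheredu/:
  (1) Final Vowel Lowering: [raheredu] → [raheredo]
  (2) Apocope: [raheredo] → [rahered]
  (3) Final Obstruent Devoicing: [rahered] → [raheret]
  (4) Progressive Voicing Assimilation: no change — [raheret]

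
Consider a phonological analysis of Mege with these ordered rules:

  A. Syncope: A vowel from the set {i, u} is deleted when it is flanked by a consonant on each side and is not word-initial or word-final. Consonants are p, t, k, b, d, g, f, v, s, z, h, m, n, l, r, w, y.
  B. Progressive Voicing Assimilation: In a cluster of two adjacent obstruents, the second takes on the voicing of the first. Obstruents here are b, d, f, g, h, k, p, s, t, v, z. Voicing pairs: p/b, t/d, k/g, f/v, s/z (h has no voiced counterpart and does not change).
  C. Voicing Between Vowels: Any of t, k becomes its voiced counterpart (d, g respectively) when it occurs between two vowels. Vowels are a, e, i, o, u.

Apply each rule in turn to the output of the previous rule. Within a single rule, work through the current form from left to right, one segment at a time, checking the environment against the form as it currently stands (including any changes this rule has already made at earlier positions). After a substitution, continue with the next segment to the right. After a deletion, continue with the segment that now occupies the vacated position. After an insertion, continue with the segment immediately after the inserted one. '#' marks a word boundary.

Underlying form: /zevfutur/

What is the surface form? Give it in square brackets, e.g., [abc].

A Syncope: [zevfutur] → [zevftr]
B Progressive Voicing Assimilation: [zevftr] → [zevvdr]
C Voicing Between Vowels: no change — [zevvdr]

[zevvdr]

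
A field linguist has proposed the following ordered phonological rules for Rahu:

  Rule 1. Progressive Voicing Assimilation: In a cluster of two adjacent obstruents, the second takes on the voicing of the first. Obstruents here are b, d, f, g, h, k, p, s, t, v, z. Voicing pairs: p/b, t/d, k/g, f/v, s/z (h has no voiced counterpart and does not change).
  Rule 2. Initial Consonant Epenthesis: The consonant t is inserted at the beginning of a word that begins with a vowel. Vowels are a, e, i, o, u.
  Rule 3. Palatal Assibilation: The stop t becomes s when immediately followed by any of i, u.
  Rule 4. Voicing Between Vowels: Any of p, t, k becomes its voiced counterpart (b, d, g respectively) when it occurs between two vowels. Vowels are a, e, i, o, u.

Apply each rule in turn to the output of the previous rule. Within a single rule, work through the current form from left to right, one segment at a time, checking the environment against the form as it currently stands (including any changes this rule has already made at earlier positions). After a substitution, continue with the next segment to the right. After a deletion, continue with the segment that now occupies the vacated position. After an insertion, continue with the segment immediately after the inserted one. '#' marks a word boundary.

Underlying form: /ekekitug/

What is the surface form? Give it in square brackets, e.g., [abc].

Rule 1 Progressive Voicing Assimilation: no change — [ekekitug]
Rule 2 Initial Consonant Epenthesis: [ekekitug] → [tekekitug]
Rule 3 Palatal Assibilation: [tekekitug] → [tekekisug]
Rule 4 Voicing Between Vowels: [tekekisug] → [tegegisug]

[tegegisug]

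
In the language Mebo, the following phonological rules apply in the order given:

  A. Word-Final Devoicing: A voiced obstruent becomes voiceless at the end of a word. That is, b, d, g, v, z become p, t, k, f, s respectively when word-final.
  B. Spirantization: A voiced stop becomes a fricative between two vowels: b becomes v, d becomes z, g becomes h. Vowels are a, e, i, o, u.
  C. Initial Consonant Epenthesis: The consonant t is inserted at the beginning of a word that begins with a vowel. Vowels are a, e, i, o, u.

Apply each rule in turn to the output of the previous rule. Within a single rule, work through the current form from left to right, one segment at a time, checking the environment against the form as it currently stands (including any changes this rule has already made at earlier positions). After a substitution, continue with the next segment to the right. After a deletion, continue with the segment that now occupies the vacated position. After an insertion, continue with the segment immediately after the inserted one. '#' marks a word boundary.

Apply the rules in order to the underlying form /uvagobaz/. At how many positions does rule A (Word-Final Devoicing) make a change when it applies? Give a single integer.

1

A Word-Final Devoicing: [uvagobaz] → [uvagobas]
B Spirantization: [uvagobas] → [uvahovas]
C Initial Consonant Epenthesis: [uvahovas] → [tuvahovas]
Rule A changed 1 position(s).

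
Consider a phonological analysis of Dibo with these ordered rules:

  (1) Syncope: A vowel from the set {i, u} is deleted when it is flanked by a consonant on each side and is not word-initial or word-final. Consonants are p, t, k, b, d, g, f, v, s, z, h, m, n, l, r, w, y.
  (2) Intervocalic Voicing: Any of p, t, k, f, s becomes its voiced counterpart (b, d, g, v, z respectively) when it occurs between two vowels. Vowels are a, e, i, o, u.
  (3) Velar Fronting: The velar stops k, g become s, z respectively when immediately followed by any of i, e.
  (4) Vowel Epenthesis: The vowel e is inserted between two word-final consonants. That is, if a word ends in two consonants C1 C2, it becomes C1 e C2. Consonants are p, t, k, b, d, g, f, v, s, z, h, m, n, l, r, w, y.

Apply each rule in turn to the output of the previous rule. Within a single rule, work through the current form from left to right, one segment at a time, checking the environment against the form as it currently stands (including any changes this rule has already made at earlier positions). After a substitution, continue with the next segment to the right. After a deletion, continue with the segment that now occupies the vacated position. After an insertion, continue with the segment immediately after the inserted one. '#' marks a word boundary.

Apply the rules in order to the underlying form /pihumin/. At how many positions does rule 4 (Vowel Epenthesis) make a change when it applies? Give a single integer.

(1) Syncope: [pihumin] → [phmn]
(2) Intervocalic Voicing: no change — [phmn]
(3) Velar Fronting: no change — [phmn]
(4) Vowel Epenthesis: [phmn] → [phmen]
Rule 4 changed 1 position(s).

1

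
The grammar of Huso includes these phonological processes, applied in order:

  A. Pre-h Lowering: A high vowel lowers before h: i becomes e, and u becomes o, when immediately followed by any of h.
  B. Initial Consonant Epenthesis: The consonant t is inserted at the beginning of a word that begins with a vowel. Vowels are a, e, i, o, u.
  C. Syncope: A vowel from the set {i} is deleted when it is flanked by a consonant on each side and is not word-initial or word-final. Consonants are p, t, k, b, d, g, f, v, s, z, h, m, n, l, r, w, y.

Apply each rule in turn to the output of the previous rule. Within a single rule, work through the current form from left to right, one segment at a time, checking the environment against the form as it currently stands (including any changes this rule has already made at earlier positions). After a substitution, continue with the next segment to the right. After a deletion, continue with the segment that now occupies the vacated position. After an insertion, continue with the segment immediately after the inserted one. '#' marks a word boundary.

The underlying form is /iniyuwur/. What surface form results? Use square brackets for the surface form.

[tnyuwur]

A Pre-h Lowering: no change — [iniyuwur]
B Initial Consonant Epenthesis: [iniyuwur] → [tiniyuwur]
C Syncope: [tiniyuwur] → [tnyuwur]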